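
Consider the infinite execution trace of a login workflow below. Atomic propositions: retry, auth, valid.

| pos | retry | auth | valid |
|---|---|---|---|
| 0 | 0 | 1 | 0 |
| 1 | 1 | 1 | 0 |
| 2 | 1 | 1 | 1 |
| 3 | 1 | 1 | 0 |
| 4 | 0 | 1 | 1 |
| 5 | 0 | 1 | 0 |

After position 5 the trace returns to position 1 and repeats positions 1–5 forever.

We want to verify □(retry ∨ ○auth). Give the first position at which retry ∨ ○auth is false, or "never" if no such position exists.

never

retry ∨ ○auth holds at every position 0..5, and those are all the positions the trace ever visits, so the invariant □(retry ∨ ○auth) is never violated.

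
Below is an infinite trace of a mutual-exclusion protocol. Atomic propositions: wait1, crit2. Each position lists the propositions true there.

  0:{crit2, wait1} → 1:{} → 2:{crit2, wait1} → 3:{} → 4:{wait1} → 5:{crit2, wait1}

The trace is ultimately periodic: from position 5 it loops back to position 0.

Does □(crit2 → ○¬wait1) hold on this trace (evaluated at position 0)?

crit2 → ○¬wait1 must hold at every position from 0 onward. It fails at position 5, so □(crit2 → ○¬wait1) is false.
Positions where crit2 holds: 0, 2, 5.
Check ○¬wait1 at each: 0→ok, 2→ok, 5→fails.

No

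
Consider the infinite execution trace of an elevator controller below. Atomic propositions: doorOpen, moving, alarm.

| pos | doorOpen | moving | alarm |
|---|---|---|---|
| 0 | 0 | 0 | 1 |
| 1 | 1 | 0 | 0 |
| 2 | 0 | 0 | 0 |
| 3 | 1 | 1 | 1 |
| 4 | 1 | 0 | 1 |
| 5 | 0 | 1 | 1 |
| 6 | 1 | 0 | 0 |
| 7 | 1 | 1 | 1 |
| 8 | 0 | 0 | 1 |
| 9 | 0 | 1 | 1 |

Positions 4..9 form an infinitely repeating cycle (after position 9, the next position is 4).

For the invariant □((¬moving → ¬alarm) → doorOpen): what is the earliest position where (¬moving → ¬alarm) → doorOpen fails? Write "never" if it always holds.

2

Check (¬moving → ¬alarm) → doorOpen at each position in order: 0 ✓, 1 ✓.
At position 2 the labels are {}, so (¬moving → ¬alarm) → doorOpen is false there. This is the first violation.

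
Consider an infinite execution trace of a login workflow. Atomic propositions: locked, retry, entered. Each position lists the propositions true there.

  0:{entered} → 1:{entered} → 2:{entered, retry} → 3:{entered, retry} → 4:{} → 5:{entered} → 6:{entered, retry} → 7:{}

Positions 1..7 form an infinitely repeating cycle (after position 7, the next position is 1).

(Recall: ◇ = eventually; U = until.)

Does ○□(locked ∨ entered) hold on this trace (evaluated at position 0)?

Does not hold

The position after 0 is 1; □(locked ∨ entered) is false there.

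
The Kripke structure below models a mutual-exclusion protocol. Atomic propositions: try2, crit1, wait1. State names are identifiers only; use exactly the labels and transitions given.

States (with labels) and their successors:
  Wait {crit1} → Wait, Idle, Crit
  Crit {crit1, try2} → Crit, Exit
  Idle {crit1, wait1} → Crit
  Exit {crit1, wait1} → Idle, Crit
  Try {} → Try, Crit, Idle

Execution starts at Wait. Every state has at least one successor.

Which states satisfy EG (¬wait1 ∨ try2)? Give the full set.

States satisfying ¬wait1 ∨ try2: {Wait, Crit, Try}.
States satisfying EG (¬wait1 ∨ try2): {Wait, Crit, Try}.

{Wait, Crit, Try}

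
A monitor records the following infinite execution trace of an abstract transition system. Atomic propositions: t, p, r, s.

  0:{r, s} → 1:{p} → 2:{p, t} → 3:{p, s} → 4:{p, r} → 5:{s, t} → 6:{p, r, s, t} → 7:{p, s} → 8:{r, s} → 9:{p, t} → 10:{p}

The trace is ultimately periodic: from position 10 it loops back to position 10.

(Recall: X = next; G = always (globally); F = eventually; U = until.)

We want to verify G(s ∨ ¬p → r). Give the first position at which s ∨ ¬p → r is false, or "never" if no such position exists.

Check s ∨ ¬p → r at each position in order: 0 ✓, 1 ✓, 2 ✓.
At position 3 the labels are {p, s}, so s ∨ ¬p → r is false there. This is the first violation.

3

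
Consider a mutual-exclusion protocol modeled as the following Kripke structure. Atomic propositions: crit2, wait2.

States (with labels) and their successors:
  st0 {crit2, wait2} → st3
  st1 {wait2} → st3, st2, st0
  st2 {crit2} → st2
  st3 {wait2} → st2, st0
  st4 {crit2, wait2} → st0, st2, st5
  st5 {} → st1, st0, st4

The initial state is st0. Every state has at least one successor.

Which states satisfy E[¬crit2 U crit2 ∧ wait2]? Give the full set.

States satisfying ¬crit2: {st1, st3, st5}.
States satisfying crit2 ∧ wait2: {st0, st4}.
States satisfying E[¬crit2 U crit2 ∧ wait2]: {st0, st1, st3, st4, st5}.

{st0, st1, st3, st4, st5}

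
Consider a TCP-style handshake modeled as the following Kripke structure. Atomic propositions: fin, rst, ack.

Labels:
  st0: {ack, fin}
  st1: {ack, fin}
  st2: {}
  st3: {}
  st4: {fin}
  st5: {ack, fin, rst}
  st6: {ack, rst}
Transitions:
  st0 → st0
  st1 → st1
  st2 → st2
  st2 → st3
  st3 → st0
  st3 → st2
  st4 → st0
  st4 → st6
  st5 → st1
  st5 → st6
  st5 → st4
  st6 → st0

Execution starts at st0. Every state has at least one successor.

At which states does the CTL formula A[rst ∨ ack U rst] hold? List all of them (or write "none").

{st5, st6}

States satisfying rst ∨ ack: {st0, st1, st5, st6}.
States satisfying rst: {st5, st6}.
States satisfying A[rst ∨ ack U rst]: {st5, st6}.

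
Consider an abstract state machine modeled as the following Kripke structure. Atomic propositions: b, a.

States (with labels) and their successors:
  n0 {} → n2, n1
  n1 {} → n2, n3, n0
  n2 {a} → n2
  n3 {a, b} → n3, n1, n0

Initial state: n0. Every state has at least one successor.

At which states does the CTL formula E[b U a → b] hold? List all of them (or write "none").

States satisfying b: {n3}.
States satisfying a → b: {n0, n1, n3}.
States satisfying E[b U a → b]: {n0, n1, n3}.

{n0, n1, n3}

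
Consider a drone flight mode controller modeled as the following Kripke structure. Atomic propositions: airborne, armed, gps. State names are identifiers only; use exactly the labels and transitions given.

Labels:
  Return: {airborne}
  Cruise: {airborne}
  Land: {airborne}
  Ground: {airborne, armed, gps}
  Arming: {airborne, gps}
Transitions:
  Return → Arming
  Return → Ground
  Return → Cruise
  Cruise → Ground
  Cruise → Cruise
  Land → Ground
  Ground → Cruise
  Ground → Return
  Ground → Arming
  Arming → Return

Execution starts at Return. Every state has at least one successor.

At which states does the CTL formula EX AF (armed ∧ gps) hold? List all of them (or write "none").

{Return, Cruise, Land}

States satisfying AF (armed ∧ gps): {Land, Ground}.
States satisfying EX AF (armed ∧ gps): {Return, Cruise, Land}.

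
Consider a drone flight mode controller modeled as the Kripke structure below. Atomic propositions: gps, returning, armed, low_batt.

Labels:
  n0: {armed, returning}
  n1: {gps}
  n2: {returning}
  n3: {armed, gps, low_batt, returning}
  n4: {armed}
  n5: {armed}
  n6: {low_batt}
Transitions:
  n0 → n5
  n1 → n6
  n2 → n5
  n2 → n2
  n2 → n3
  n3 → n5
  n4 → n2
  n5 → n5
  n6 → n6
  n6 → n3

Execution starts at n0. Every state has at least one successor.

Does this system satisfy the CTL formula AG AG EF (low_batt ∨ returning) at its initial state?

Violated

States satisfying AG EF (low_batt ∨ returning): ∅.
States satisfying AG AG EF (low_batt ∨ returning): ∅.
n0 is reachable from n0 and violates AG EF (low_batt ∨ returning), so AG fails at n0.
n0 ∉ Sat(AG AG EF (low_batt ∨ returning)).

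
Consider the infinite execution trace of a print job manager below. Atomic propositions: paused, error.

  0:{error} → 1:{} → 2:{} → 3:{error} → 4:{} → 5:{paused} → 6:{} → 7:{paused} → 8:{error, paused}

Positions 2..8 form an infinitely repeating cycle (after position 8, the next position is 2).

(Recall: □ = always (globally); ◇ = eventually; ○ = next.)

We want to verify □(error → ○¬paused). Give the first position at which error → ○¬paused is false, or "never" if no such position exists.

never

error → ○¬paused holds at every position 0..8, and those are all the positions the trace ever visits, so the invariant □(error → ○¬paused) is never violated.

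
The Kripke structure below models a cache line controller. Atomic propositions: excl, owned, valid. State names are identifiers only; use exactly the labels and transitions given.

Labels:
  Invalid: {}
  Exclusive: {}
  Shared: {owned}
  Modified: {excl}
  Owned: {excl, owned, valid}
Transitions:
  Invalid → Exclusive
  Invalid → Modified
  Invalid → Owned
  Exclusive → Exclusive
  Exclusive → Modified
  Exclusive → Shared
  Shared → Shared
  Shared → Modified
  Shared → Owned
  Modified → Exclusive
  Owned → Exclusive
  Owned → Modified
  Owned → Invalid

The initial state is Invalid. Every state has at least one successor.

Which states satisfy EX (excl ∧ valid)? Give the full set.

{Invalid, Shared}

States satisfying excl ∧ valid: {Owned}.
States satisfying EX (excl ∧ valid): {Invalid, Shared}.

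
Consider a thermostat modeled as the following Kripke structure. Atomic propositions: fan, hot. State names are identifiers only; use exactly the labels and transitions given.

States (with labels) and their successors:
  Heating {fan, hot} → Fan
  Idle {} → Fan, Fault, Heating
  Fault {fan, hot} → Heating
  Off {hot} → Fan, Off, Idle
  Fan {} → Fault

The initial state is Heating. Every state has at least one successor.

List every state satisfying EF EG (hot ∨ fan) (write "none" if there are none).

States satisfying EG (hot ∨ fan): {Off}.
States satisfying EF EG (hot ∨ fan): {Off}.

{Off}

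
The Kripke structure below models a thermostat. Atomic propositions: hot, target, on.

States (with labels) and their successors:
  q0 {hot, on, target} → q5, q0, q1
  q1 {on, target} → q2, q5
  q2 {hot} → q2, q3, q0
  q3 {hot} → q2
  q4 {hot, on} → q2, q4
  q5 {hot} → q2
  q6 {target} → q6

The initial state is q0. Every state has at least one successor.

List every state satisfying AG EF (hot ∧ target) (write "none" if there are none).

{q0, q1, q2, q3, q4, q5}

States satisfying EF (hot ∧ target): {q0, q1, q2, q3, q4, q5}.
States satisfying AG EF (hot ∧ target): {q0, q1, q2, q3, q4, q5}.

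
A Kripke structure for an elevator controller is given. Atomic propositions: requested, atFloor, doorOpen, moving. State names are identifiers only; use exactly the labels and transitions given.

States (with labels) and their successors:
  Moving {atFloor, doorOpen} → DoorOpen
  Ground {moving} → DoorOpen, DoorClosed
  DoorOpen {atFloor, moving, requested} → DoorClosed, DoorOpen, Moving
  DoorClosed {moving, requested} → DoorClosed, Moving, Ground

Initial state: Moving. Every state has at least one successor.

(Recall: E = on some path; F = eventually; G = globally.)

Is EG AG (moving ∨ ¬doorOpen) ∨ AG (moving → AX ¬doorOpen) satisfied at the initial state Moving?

Does not hold

States satisfying AG (moving ∨ ¬doorOpen): ∅.
States satisfying EG AG (moving ∨ ¬doorOpen): ∅.
States satisfying moving → AX ¬doorOpen: {Moving, Ground}.
States satisfying AG (moving → AX ¬doorOpen): ∅.
States satisfying EG AG (moving ∨ ¬doorOpen) ∨ AG (moving → AX ¬doorOpen): ∅.
Moving ∉ Sat(EG AG (moving ∨ ¬doorOpen) ∨ AG (moving → AX ¬doorOpen)).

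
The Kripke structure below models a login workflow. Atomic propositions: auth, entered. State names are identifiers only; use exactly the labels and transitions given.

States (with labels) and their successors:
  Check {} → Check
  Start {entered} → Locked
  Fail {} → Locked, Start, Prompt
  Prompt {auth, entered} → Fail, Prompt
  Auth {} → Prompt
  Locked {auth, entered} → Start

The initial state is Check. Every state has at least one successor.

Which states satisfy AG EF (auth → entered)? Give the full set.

{Check, Start, Fail, Prompt, Auth, Locked}

States satisfying EF (auth → entered): {Check, Start, Fail, Prompt, Auth, Locked}.
States satisfying AG EF (auth → entered): {Check, Start, Fail, Prompt, Auth, Locked}.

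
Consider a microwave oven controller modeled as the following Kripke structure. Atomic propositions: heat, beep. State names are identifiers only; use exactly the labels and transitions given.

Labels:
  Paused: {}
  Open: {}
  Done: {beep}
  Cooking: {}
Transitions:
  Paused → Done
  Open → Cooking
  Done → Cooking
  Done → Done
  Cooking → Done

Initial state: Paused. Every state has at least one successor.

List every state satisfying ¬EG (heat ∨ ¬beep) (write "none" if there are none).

States satisfying heat ∨ ¬beep: {Paused, Open, Cooking}.
States satisfying EG (heat ∨ ¬beep): ∅.
States satisfying ¬EG (heat ∨ ¬beep): {Paused, Open, Done, Cooking}.

{Paused, Open, Done, Cooking}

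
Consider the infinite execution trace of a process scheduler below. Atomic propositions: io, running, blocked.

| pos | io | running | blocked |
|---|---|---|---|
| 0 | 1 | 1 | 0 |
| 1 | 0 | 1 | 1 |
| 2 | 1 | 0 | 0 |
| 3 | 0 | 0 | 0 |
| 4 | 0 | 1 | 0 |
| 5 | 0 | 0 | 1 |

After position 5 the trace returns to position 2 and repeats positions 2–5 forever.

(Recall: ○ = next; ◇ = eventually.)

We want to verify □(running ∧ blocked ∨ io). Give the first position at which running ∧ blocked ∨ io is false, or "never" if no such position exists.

3

Check running ∧ blocked ∨ io at each position in order: 0 ✓, 1 ✓, 2 ✓.
At position 3 the labels are {}, so running ∧ blocked ∨ io is false there. This is the first violation.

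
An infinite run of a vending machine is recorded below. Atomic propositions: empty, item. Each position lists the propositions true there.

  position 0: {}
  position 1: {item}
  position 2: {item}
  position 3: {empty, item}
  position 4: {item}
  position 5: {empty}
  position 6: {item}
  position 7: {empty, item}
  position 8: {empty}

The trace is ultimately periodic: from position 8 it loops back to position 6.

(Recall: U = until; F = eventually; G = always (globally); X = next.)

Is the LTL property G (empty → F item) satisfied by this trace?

empty → F item holds at every position 0..8, and those are all positions ever visited, so G (empty → F item) holds.
Positions where empty holds: 3, 5, 7, 8.
Check F item at each: 3→ok, 5→ok, 7→ok, 8→ok.

Yes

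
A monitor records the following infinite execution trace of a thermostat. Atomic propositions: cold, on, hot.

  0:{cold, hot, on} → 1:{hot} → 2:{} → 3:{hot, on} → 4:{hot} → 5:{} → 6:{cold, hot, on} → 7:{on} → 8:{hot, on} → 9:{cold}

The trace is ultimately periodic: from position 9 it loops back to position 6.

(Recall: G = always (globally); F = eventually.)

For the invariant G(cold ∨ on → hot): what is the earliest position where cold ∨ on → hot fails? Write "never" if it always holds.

Check cold ∨ on → hot at each position in order: 0 ✓, 1 ✓, 2 ✓, 3 ✓, 4 ✓, 5 ✓, 6 ✓.
At position 7 the labels are {on}, so cold ∨ on → hot is false there. This is the first violation.

7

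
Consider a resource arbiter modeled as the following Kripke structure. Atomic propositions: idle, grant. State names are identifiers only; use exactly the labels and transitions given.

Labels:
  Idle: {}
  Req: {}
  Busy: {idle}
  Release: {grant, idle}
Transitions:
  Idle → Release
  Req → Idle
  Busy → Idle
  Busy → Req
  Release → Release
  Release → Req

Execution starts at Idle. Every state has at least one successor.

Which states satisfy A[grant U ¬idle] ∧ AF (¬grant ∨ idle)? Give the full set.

States satisfying grant: {Release}.
States satisfying ¬idle: {Idle, Req}.
States satisfying A[grant U ¬idle]: {Idle, Req}.
States satisfying ¬grant ∨ idle: {Idle, Req, Busy, Release}.
States satisfying AF (¬grant ∨ idle): {Idle, Req, Busy, Release}.
States satisfying A[grant U ¬idle] ∧ AF (¬grant ∨ idle): {Idle, Req}.

{Idle, Req}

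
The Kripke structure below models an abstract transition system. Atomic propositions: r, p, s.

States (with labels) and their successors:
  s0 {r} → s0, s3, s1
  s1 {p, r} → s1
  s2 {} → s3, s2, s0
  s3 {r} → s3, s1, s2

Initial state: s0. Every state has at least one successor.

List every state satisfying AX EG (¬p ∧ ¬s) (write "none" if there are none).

States satisfying EG (¬p ∧ ¬s): {s0, s2, s3}.
States satisfying AX EG (¬p ∧ ¬s): {s2}.

{s2}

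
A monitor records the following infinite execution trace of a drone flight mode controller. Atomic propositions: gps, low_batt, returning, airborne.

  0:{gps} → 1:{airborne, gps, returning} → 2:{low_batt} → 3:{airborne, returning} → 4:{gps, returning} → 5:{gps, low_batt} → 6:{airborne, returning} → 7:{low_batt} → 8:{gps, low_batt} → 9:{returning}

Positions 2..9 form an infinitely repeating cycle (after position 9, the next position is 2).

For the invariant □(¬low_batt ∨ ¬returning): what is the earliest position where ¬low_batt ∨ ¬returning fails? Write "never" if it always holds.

¬low_batt ∨ ¬returning holds at every position 0..9, and those are all the positions the trace ever visits, so the invariant □(¬low_batt ∨ ¬returning) is never violated.

never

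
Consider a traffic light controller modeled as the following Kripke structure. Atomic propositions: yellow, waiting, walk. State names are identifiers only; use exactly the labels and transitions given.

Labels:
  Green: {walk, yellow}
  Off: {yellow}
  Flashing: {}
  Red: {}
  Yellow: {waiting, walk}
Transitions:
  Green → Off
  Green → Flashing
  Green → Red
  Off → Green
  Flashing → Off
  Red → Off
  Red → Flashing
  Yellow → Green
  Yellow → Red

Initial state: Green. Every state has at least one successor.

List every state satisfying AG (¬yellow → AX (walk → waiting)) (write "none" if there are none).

States satisfying ¬yellow → AX (walk → waiting): {Green, Off, Flashing, Red}.
States satisfying AG (¬yellow → AX (walk → waiting)): {Green, Off, Flashing, Red}.

{Green, Off, Flashing, Red}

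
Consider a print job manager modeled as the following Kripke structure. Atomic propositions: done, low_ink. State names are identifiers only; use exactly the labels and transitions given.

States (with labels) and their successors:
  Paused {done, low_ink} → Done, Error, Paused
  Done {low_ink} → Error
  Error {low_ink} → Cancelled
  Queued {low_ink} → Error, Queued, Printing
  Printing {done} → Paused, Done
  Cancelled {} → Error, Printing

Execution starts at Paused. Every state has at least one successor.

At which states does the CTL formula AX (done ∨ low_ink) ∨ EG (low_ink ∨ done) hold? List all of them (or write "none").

States satisfying done ∨ low_ink: {Paused, Done, Error, Queued, Printing}.
States satisfying AX (done ∨ low_ink): {Paused, Done, Queued, Printing, Cancelled}.
States satisfying low_ink ∨ done: {Paused, Done, Error, Queued, Printing}.
States satisfying EG (low_ink ∨ done): {Paused, Queued, Printing}.
States satisfying AX (done ∨ low_ink) ∨ EG (low_ink ∨ done): {Paused, Done, Queued, Printing, Cancelled}.

{Paused, Done, Queued, Printing, Cancelled}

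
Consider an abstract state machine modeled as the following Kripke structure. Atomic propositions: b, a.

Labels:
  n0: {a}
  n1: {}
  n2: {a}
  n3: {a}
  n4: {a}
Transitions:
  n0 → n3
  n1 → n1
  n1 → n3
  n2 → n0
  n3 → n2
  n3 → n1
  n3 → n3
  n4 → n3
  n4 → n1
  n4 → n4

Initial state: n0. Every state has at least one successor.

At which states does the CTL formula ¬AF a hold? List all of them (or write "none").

States satisfying a: {n0, n2, n3, n4}.
States satisfying AF a: {n0, n2, n3, n4}.
States satisfying ¬AF a: {n1}.

{n1}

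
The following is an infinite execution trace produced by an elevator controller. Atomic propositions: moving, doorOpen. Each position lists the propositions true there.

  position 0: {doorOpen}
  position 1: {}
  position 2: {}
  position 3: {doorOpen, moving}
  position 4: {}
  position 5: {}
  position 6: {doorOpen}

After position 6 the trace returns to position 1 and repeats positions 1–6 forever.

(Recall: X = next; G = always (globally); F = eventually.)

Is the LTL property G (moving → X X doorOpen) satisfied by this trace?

Violated

moving → X X doorOpen must hold at every position from 0 onward. It fails at position 3, so G (moving → X X doorOpen) is false.
Positions where moving holds: 3.
Check X X doorOpen at each: 3→fails.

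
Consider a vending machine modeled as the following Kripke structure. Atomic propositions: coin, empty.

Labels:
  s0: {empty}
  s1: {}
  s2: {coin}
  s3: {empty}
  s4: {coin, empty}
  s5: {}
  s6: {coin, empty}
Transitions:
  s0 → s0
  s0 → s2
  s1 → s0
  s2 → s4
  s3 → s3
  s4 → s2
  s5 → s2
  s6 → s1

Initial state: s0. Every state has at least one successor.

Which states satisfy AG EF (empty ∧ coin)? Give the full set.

States satisfying EF (empty ∧ coin): {s0, s1, s2, s4, s5, s6}.
States satisfying AG EF (empty ∧ coin): {s0, s1, s2, s4, s5, s6}.

{s0, s1, s2, s4, s5, s6}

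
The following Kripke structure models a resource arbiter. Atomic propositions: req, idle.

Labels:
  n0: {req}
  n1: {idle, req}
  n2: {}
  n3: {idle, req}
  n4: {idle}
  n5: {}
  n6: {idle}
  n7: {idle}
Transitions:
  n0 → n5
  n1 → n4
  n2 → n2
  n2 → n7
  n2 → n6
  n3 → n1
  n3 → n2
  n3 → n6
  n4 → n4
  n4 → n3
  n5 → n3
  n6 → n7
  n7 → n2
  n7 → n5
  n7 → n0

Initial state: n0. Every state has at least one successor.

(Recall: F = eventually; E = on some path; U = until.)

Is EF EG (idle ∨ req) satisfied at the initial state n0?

States satisfying EG (idle ∨ req): {n1, n3, n4}.
States satisfying EF EG (idle ∨ req): {n0, n1, n2, n3, n4, n5, n6, n7}.
Some path from n0 reaches a state where EG (idle ∨ req) holds.
n0 ∈ Sat(EF EG (idle ∨ req)).

Holds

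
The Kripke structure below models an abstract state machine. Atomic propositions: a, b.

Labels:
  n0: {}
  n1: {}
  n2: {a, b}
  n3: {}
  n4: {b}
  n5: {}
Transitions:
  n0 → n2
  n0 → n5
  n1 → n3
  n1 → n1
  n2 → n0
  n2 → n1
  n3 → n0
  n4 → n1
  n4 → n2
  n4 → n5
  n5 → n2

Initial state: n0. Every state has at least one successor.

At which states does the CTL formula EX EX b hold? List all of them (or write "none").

States satisfying EX b: {n0, n4, n5}.
States satisfying EX EX b: {n0, n2, n3, n4}.

{n0, n2, n3, n4}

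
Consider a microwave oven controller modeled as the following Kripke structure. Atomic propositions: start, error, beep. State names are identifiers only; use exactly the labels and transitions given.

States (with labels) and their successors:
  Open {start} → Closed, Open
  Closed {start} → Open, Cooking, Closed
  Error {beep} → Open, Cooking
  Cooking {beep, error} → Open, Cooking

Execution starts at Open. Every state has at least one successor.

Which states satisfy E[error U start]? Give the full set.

States satisfying error: {Cooking}.
States satisfying start: {Open, Closed}.
States satisfying E[error U start]: {Open, Closed, Cooking}.

{Open, Closed, Cooking}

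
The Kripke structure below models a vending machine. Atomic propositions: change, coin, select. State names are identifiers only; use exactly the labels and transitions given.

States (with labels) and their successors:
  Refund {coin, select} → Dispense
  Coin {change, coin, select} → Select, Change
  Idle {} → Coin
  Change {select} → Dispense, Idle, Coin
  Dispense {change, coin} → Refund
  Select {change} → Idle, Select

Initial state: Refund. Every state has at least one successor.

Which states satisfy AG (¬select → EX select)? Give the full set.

States satisfying ¬select → EX select: {Refund, Coin, Idle, Change, Dispense}.
States satisfying AG (¬select → EX select): {Refund, Dispense}.

{Refund, Dispense}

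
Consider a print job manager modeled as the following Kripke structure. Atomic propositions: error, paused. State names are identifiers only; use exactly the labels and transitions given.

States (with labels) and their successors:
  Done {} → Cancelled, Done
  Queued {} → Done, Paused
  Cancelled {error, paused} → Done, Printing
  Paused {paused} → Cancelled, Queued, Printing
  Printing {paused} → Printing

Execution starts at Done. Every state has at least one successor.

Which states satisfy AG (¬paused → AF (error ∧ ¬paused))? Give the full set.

{Printing}

States satisfying ¬paused → AF (error ∧ ¬paused): {Cancelled, Paused, Printing}.
States satisfying AG (¬paused → AF (error ∧ ¬paused)): {Printing}.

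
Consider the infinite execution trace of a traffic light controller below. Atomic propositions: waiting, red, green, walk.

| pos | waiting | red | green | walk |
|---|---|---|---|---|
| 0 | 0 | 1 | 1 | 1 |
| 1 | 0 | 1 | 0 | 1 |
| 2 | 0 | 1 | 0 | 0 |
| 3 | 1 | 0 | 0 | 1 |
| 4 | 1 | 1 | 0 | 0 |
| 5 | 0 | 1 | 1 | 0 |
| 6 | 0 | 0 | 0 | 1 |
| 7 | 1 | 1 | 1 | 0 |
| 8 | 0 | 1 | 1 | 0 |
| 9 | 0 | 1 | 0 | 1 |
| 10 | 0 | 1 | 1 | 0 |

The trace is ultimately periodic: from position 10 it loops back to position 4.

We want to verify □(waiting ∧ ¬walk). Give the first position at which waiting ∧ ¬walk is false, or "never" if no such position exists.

0

At position 0 the labels are {green, red, walk}, so waiting ∧ ¬walk is false there. This is the first violation.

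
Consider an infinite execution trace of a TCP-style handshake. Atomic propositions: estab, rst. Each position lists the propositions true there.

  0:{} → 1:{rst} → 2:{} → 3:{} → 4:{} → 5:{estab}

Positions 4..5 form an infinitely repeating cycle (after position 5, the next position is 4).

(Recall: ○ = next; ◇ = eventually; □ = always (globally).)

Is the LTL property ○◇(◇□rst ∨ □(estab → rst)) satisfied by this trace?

No

The position after 0 is 1; ◇(◇□rst ∨ □(estab → rst)) is false there.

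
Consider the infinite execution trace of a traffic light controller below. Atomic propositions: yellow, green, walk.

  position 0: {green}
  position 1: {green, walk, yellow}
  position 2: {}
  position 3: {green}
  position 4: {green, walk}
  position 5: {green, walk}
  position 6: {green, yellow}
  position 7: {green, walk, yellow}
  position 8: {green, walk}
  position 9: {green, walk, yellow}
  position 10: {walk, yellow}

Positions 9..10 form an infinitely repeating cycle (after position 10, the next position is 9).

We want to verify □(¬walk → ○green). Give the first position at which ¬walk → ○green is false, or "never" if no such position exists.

¬walk → ○green holds at every position 0..10, and those are all the positions the trace ever visits, so the invariant □(¬walk → ○green) is never violated.

never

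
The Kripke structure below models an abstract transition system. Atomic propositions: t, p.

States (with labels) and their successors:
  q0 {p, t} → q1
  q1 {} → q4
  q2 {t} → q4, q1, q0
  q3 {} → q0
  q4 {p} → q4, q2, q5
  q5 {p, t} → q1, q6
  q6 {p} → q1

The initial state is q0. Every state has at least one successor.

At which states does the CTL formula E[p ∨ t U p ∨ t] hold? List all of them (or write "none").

{q0, q2, q4, q5, q6}

States satisfying p ∨ t: {q0, q2, q4, q5, q6}.
States satisfying E[p ∨ t U p ∨ t]: {q0, q2, q4, q5, q6}.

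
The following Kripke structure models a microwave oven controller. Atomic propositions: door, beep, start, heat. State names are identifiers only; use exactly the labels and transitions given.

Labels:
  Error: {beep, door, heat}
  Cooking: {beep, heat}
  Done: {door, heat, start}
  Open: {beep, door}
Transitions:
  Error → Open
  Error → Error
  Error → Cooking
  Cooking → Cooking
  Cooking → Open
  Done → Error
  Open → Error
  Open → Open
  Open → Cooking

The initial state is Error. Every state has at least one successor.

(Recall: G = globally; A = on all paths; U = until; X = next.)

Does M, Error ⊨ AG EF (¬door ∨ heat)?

States satisfying EF (¬door ∨ heat): {Error, Cooking, Done, Open}.
States satisfying AG EF (¬door ∨ heat): {Error, Cooking, Done, Open}.
Every state reachable from Error satisfies EF (¬door ∨ heat).
Error ∈ Sat(AG EF (¬door ∨ heat)).

Satisfied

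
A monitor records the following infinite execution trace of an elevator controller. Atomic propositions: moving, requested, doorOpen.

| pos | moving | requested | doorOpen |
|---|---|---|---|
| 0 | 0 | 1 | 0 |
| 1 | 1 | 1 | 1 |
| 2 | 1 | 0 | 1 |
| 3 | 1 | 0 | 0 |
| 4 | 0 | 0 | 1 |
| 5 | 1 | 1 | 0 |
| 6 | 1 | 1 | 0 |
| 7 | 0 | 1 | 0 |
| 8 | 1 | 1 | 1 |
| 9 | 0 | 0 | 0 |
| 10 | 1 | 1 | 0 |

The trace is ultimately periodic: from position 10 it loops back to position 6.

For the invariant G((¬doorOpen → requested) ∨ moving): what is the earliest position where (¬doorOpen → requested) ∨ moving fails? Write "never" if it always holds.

9

Check (¬doorOpen → requested) ∨ moving at each position in order: 0 ✓, 1 ✓, 2 ✓, 3 ✓, 4 ✓, 5 ✓, 6 ✓, 7 ✓, 8 ✓.
At position 9 the labels are {}, so (¬doorOpen → requested) ∨ moving is false there. This is the first violation.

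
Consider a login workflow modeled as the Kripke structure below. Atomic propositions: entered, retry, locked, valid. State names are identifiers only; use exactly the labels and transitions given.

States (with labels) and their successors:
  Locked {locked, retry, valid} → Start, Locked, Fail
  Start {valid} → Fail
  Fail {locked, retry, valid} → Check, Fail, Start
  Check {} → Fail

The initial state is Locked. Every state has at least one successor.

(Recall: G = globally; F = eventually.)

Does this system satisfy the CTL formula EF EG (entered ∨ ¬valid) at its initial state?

States satisfying EG (entered ∨ ¬valid): ∅.
States satisfying EF EG (entered ∨ ¬valid): ∅.
No suitable path/successor from Locked witnesses the formula.
Locked ∉ Sat(EF EG (entered ∨ ¬valid)).

No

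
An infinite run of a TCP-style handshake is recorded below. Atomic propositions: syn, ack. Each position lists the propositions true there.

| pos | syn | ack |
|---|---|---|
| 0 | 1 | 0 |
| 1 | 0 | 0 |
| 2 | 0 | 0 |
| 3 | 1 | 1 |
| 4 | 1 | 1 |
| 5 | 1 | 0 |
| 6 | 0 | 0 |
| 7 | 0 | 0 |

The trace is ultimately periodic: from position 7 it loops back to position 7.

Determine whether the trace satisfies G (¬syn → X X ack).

No

¬syn → X X ack must hold at every position from 0 onward. It fails at position 6, so G (¬syn → X X ack) is false.
Positions where ¬syn holds: 1, 2, 6, 7.
Check X X ack at each: 1→ok, 2→ok, 6→fails, 7→fails.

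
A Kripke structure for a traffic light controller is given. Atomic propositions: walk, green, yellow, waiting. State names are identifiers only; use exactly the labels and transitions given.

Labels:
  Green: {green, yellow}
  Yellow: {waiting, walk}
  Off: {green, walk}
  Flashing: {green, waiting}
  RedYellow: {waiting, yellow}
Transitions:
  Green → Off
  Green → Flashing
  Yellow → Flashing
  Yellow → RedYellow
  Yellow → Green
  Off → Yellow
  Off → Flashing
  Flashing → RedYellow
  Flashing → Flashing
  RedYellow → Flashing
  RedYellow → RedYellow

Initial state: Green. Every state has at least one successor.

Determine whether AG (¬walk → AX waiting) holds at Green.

Violated

States satisfying ¬walk → AX waiting: {Yellow, Off, Flashing, RedYellow}.
States satisfying AG (¬walk → AX waiting): {Flashing, RedYellow}.
Green is reachable from Green and violates ¬walk → AX waiting, so AG fails at Green.
Green ∉ Sat(AG (¬walk → AX waiting)).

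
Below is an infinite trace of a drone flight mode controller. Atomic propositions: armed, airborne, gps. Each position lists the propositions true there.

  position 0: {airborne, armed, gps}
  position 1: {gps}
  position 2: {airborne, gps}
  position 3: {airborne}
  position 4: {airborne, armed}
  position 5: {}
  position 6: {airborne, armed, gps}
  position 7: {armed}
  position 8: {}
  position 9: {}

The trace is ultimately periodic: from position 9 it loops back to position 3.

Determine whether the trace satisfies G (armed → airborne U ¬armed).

armed → airborne U ¬armed must hold at every position from 0 onward. It fails at position 6, so G (armed → airborne U ¬armed) is false.
Positions where armed holds: 0, 4, 6, 7.
Check airborne U ¬armed at each: 0→ok, 4→ok, 6→fails, 7→fails.

Does not hold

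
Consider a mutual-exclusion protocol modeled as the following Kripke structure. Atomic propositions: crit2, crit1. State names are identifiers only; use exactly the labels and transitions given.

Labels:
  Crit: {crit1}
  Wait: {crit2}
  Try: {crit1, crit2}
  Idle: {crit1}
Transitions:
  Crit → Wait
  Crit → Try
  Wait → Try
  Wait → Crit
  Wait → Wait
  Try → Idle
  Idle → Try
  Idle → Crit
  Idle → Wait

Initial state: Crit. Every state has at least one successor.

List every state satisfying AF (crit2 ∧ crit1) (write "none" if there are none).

States satisfying crit2 ∧ crit1: {Try}.
States satisfying AF (crit2 ∧ crit1): {Try}.

{Try}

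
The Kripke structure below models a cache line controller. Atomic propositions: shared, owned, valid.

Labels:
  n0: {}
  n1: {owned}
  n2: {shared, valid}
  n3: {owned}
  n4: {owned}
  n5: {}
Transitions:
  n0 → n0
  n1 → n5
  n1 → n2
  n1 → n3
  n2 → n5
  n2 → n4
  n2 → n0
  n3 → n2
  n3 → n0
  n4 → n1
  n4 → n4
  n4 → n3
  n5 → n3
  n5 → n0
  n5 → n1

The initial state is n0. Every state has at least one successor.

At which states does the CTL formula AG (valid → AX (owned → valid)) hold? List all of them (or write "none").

States satisfying valid → AX (owned → valid): {n0, n1, n3, n4, n5}.
States satisfying AG (valid → AX (owned → valid)): {n0}.

{n0}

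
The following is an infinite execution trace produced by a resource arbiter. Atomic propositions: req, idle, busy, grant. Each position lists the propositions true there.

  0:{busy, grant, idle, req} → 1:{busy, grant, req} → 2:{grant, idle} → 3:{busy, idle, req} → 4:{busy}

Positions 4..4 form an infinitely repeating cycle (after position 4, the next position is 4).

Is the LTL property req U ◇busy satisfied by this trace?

Yes

Walking from position 0: ◇busy first holds at position 0, and req holds at every earlier position along the way, so req U ◇busy holds.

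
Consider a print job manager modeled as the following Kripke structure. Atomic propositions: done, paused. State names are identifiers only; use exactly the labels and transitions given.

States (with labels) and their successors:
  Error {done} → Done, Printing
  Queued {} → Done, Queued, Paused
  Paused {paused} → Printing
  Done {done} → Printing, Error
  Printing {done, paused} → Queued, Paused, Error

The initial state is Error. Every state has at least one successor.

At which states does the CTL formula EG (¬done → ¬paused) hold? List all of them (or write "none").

{Error, Queued, Done, Printing}

States satisfying ¬done → ¬paused: {Error, Queued, Done, Printing}.
States satisfying EG (¬done → ¬paused): {Error, Queued, Done, Printing}.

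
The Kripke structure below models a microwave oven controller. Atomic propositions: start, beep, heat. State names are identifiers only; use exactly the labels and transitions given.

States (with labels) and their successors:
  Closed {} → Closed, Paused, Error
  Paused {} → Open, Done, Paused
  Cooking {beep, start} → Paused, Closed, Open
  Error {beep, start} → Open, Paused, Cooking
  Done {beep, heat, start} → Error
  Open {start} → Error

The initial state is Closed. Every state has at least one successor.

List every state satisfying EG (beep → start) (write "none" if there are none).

{Closed, Paused, Cooking, Error, Done, Open}

States satisfying beep → start: {Closed, Paused, Cooking, Error, Done, Open}.
States satisfying EG (beep → start): {Closed, Paused, Cooking, Error, Done, Open}.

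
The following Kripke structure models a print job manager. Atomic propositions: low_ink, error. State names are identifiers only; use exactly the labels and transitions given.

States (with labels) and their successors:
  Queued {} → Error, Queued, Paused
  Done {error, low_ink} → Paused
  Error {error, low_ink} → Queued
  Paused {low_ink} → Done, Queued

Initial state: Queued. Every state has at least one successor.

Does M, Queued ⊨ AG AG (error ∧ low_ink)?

No

States satisfying AG (error ∧ low_ink): ∅.
States satisfying AG AG (error ∧ low_ink): ∅.
Done is reachable from Queued and violates AG (error ∧ low_ink), so AG fails at Queued.
Queued ∉ Sat(AG AG (error ∧ low_ink)).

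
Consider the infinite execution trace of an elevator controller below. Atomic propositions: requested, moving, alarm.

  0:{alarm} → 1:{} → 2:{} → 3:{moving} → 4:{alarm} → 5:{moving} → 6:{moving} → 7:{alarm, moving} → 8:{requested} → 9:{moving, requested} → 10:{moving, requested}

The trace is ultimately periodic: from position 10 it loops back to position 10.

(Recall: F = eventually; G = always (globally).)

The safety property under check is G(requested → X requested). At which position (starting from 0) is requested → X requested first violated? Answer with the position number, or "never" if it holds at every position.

never

requested → X requested holds at every position 0..10, and those are all the positions the trace ever visits, so the invariant G(requested → X requested) is never violated.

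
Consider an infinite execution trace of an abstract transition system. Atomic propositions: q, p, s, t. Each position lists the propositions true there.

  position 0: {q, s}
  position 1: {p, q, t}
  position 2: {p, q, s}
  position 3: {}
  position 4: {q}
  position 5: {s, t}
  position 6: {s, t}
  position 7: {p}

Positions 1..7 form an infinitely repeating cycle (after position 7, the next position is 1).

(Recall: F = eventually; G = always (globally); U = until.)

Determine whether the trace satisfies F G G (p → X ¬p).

No

G G (p → X ¬p) is false at every position 0..7, so it never becomes true and F G G (p → X ¬p) fails.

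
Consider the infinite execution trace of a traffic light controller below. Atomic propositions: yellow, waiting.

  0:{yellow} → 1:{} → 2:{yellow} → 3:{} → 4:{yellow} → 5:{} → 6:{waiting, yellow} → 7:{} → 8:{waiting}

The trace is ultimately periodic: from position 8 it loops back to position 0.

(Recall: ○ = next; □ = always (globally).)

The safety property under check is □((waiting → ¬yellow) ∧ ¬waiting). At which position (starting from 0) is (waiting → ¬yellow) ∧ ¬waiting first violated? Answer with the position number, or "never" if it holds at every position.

6

Check (waiting → ¬yellow) ∧ ¬waiting at each position in order: 0 ✓, 1 ✓, 2 ✓, 3 ✓, 4 ✓, 5 ✓.
At position 6 the labels are {waiting, yellow}, so (waiting → ¬yellow) ∧ ¬waiting is false there. This is the first violation.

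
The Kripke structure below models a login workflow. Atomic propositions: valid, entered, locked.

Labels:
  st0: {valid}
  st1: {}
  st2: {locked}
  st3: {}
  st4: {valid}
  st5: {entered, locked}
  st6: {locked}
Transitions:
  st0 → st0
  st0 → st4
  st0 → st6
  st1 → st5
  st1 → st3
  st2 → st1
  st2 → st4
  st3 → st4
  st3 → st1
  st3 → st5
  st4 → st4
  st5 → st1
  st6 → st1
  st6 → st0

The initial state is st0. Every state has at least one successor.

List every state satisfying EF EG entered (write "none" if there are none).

none

States satisfying EG entered: ∅.
States satisfying EF EG entered: ∅.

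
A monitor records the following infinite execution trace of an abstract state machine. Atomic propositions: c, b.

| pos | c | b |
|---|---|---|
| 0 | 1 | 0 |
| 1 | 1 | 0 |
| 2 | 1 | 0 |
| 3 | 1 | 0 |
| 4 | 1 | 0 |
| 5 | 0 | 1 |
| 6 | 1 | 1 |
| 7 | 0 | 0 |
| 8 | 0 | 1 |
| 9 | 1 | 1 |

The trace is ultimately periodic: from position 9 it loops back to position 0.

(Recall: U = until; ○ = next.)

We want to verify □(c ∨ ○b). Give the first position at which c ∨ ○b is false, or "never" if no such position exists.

never

c ∨ ○b holds at every position 0..9, and those are all the positions the trace ever visits, so the invariant □(c ∨ ○b) is never violated.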